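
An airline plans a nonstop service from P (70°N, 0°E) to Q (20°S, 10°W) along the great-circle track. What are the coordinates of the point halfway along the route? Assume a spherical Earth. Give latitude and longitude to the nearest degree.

The haversine formula gives a central angle δ ≈ 1.576 rad (90.3°) between the endpoints.
Interpolate at f = 1/2 with slerp weights a = sin((1−f)δ)/sin δ ≈ 0.709, b = sin(fδ)/sin δ ≈ 0.709.
p = a·p₁ + b·p₂ ≈ (0.898, -0.116, 0.424); φ = arcsin(p_z) ≈ 25.07°, λ = atan2(p_y, p_x) ≈ -7.34°.

≈ (25°N, 7°W)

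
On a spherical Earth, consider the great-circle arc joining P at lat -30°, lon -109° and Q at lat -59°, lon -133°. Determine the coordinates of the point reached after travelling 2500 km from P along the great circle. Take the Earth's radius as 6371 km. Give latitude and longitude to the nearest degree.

≈ lat -50°, lon -122°

Write both endpoints as unit vectors p₁, p₂ with components (cos φ cos λ, cos φ sin λ, sin φ).
The central angle between the endpoints is δ = arccos(p₁·p₂) ≈ 0.581 rad (33.3°). The total great-circle distance is δ·R ≈ 0.581 × 6371 ≈ 3700 km, so the target fraction is f = 2500/3700 ≈ 0.676.
Interpolate at f ≈ 0.676 with slerp weights a = sin((1−f)δ)/sin δ ≈ 0.341, b = sin(fδ)/sin δ ≈ 0.697.
p = a·p₁ + b·p₂ ≈ (-0.341, -0.542, -0.768); φ = arcsin(p_z) ≈ -50.18°, λ = atan2(p_y, p_x) ≈ -122.18°.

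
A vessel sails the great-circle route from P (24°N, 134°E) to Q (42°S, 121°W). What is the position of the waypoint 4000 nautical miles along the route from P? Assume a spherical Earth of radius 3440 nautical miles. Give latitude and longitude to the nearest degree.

≈ (20°S, 174°W)

Convert each endpoint to a unit vector on the sphere (x = cos φ cos λ, y = cos φ sin λ, z = sin φ).
The central angle between the endpoints is δ = arccos(p₁·p₂) ≈ 2.035 rad (116.6°). The total great-circle distance is δ·R ≈ 2.035 × 3440 ≈ 7001 nmi, so the target fraction is f = 4000/7001 ≈ 0.571.
Interpolate at f ≈ 0.571 with slerp weights a = sin((1−f)δ)/sin δ ≈ 0.857, b = sin(fδ)/sin δ ≈ 1.027.
p = a·p₁ + b·p₂ ≈ (-0.937, -0.091, -0.339); φ = arcsin(p_z) ≈ -19.79°, λ = atan2(p_y, p_x) ≈ -174.45°.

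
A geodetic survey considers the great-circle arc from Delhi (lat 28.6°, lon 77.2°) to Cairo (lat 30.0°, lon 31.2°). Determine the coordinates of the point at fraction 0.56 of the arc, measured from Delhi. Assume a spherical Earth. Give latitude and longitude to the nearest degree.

≈ lat 31°, lon 52°

Convert each endpoint to a unit vector on the sphere (x = cos φ cos λ, y = cos φ sin λ, z = sin φ).
The central angle between the endpoints is δ = arccos(p₁·p₂) ≈ 0.696 rad (39.9°).
Interpolate at f = 0.56 with slerp weights a = sin((1−f)δ)/sin δ ≈ 0.470, b = sin(fδ)/sin δ ≈ 0.593.
p = a·p₁ + b·p₂ ≈ (0.530, 0.668, 0.521); φ = arcsin(p_z) ≈ 31.43°, λ = atan2(p_y, p_x) ≈ 51.57°.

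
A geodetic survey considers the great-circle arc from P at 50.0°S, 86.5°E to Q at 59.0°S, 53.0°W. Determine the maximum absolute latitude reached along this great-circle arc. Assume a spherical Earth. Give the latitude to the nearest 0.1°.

The great circle lies in the plane with unit normal n̂ = (p₁ × p₂)/|p₁ × p₂|.
Here n̂_z ≈ -0.235; the vertex latitude is φ_max = arccos|n̂_z| ≈ 76.4°.
Check via Clairaut: cos φ_max = |cos φ₁| · sin C = cos(50.0°)·sin(158.5°) ≈ 0.235, again giving ≈ 76.4°.

≈ 76.4°S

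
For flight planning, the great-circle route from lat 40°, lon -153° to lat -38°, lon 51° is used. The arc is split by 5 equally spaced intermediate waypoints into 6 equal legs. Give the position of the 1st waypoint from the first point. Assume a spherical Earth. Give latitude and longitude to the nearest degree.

Convert each endpoint to a unit vector on the sphere (x = cos φ cos λ, y = cos φ sin λ, z = sin φ).
The central angle between the endpoints is δ = arccos(p₁·p₂) ≈ 2.815 rad (161.3°).
Interpolate at f = 1/6 with slerp weights a = sin((1−f)δ)/sin δ ≈ 2.228, b = sin(fδ)/sin δ ≈ 1.410.
p = a·p₁ + b·p₂ ≈ (-0.821, 0.089, 0.564); φ = arcsin(p_z) ≈ 34.31°, λ = atan2(p_y, p_x) ≈ 173.82°.

≈ lat 34°, lon 174°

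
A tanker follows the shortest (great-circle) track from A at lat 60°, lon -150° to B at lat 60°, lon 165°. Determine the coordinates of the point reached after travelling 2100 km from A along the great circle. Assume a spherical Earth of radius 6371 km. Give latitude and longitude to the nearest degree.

Write both endpoints as unit vectors p₁, p₂ with components (cos φ cos λ, cos φ sin λ, sin φ).
The central angle between the endpoints is δ = arccos(p₁·p₂) ≈ 0.385 rad (22.1°). The total great-circle distance is δ·R ≈ 0.385 × 6371 ≈ 2453 km, so the target fraction is f = 2100/2453 ≈ 0.856.
Interpolate at f ≈ 0.856 with slerp weights a = sin((1−f)δ)/sin δ ≈ 0.148, b = sin(fδ)/sin δ ≈ 0.862.
p = a·p₁ + b·p₂ ≈ (-0.480, 0.075, 0.874); φ = arcsin(p_z) ≈ 60.93°, λ = atan2(p_y, p_x) ≈ 171.16°.

≈ lat 61°, lon 171°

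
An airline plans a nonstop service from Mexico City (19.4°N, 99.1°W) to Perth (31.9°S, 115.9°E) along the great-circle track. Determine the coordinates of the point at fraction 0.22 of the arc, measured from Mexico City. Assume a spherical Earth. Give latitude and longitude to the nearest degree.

Write both endpoints as unit vectors p₁, p₂ with components (cos φ cos λ, cos φ sin λ, sin φ).
The central angle between the endpoints is δ = arccos(p₁·p₂) ≈ 2.553 rad (146.3°).
Interpolate at f = 0.22 with slerp weights a = sin((1−f)δ)/sin δ ≈ 1.643, b = sin(fδ)/sin δ ≈ 0.959.
p = a·p₁ + b·p₂ ≈ (-0.601, -0.799, 0.039); φ = arcsin(p_z) ≈ 2.26°, λ = atan2(p_y, p_x) ≈ -126.95°.

≈ 2°N, 127°W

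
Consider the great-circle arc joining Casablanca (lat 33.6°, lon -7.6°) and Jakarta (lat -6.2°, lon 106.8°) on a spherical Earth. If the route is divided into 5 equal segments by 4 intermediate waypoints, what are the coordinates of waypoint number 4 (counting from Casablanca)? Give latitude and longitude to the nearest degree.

Write both endpoints as unit vectors p₁, p₂ with components (cos φ cos λ, cos φ sin λ, sin φ).
The central angle between the endpoints is δ = arccos(p₁·p₂) ≈ 1.984 rad (113.7°).
Interpolate at f = 4/5 with slerp weights a = sin((1−f)δ)/sin δ ≈ 0.422, b = sin(fδ)/sin δ ≈ 1.092.
p = a·p₁ + b·p₂ ≈ (0.035, 0.993, 0.116); φ = arcsin(p_z) ≈ 6.64°, λ = atan2(p_y, p_x) ≈ 88.00°.

≈ lat 7°, lon 88°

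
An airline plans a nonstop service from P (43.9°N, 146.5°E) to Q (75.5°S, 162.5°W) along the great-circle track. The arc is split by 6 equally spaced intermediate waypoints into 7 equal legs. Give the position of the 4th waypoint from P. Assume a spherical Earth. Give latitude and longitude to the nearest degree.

From cos δ = sin φ₁ sin φ₂ + cos φ₁ cos φ₂ cos Δλ, the central angle is δ ≈ 2.163 rad (123.9°).
Interpolate at f = 4/7 with slerp weights a = sin((1−f)δ)/sin δ ≈ 0.963, b = sin(fδ)/sin δ ≈ 1.138.
p = a·p₁ + b·p₂ ≈ (-0.851, 0.298, -0.433); φ = arcsin(p_z) ≈ -25.69°, λ = atan2(p_y, p_x) ≈ 160.72°.

≈ (26°S, 161°E)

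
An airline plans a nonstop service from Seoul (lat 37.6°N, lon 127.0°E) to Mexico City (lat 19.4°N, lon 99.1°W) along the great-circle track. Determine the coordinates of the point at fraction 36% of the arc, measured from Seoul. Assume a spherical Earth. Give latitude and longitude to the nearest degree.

The haversine formula gives a central angle δ ≈ 1.892 rad (108.4°) between the endpoints.
Interpolate at f = 0.36 with slerp weights a = sin((1−f)δ)/sin δ ≈ 0.986, b = sin(fδ)/sin δ ≈ 0.663.
p = a·p₁ + b·p₂ ≈ (-0.569, 0.006, 0.822); φ = arcsin(p_z) ≈ 55.30°, λ = atan2(p_y, p_x) ≈ 179.39°.

≈ lat 55°N, lon 179°E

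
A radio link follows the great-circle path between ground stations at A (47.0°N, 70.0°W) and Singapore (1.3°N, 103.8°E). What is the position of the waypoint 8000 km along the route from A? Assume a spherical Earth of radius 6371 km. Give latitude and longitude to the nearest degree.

≈ (60°N, 94°E)

Write both endpoints as unit vectors p₁, p₂ with components (cos φ cos λ, cos φ sin λ, sin φ).
The central angle between the endpoints is δ = arccos(p₁·p₂) ≈ 2.293 rad (131.4°). The total great-circle distance is δ·R ≈ 2.293 × 6371 ≈ 14610 km, so the target fraction is f = 8000/14610 ≈ 0.548.
Interpolate at f ≈ 0.548 with slerp weights a = sin((1−f)δ)/sin δ ≈ 1.148, b = sin(fδ)/sin δ ≈ 1.267.
p = a·p₁ + b·p₂ ≈ (-0.034, 0.495, 0.868); φ = arcsin(p_z) ≈ 60.26°, λ = atan2(p_y, p_x) ≈ 93.98°.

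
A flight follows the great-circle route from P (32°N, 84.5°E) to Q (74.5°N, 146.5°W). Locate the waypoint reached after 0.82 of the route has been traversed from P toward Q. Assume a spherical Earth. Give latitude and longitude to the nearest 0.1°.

The haversine formula gives a central angle δ ≈ 1.194 rad (68.4°) between the endpoints.
Interpolate at f = 0.82 with slerp weights a = sin((1−f)δ)/sin δ ≈ 0.229, b = sin(fδ)/sin δ ≈ 0.893.
p = a·p₁ + b·p₂ ≈ (-0.180, 0.062, 0.982); φ = arcsin(p_z) ≈ 79.01°, λ = atan2(p_y, p_x) ≈ 161.03°.

≈ (79.0°N, 161.0°E)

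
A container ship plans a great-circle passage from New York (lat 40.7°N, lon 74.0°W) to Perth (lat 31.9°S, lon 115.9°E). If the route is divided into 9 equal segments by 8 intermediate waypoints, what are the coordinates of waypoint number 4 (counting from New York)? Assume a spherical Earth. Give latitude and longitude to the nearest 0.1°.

Convert each endpoint to a unit vector on the sphere (x = cos φ cos λ, y = cos φ sin λ, z = sin φ).
The central angle between the endpoints is δ = arccos(p₁·p₂) ≈ 2.935 rad (168.1°).
Interpolate at f = 4/9 with slerp weights a = sin((1−f)δ)/sin δ ≈ 4.856, b = sin(fδ)/sin δ ≈ 4.693.
p = a·p₁ + b·p₂ ≈ (-0.726, 0.045, 0.687); φ = arcsin(p_z) ≈ 43.37°, λ = atan2(p_y, p_x) ≈ 176.45°.

≈ lat 43.4°N, lon 176.4°E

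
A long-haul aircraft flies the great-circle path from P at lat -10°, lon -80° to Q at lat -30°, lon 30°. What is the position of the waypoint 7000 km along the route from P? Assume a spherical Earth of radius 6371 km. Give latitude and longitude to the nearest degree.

Write both endpoints as unit vectors p₁, p₂ with components (cos φ cos λ, cos φ sin λ, sin φ).
The central angle between the endpoints is δ = arccos(p₁·p₂) ≈ 1.777 rad (101.8°). The total great-circle distance is δ·R ≈ 1.777 × 6371 ≈ 11322 km, so the target fraction is f = 7000/11322 ≈ 0.618.
Interpolate at f ≈ 0.618 with slerp weights a = sin((1−f)δ)/sin δ ≈ 0.641, b = sin(fδ)/sin δ ≈ 0.910.
p = a·p₁ + b·p₂ ≈ (0.792, -0.228, -0.566); φ = arcsin(p_z) ≈ -34.49°, λ = atan2(p_y, p_x) ≈ -16.05°.

≈ lat -34°, lon -16°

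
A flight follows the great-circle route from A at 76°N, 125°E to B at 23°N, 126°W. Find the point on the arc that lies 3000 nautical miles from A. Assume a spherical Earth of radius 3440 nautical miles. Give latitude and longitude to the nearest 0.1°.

The haversine formula gives a central angle δ ≈ 1.259 rad (72.1°) between the endpoints. The total great-circle distance is δ·R ≈ 1.259 × 3440 ≈ 4331 nmi, so the target fraction is f = 3000/4331 ≈ 0.693.
Interpolate at f ≈ 0.693 with slerp weights a = sin((1−f)δ)/sin δ ≈ 0.397, b = sin(fδ)/sin δ ≈ 0.804.
p = a·p₁ + b·p₂ ≈ (-0.490, -0.520, 0.699); φ = arcsin(p_z) ≈ 44.36°, λ = atan2(p_y, p_x) ≈ -133.29°.

≈ 44.4°N, 133.3°W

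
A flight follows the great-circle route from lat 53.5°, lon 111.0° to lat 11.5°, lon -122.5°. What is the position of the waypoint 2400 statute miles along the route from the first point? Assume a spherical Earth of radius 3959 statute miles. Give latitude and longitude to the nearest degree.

Convert each endpoint to a unit vector on the sphere (x = cos φ cos λ, y = cos φ sin λ, z = sin φ).
The central angle between the endpoints is δ = arccos(p₁·p₂) ≈ 1.758 rad (100.7°). The total great-circle distance is δ·R ≈ 1.758 × 3959 ≈ 6961 mi, so the target fraction is f = 2400/6961 ≈ 0.345.
Interpolate at f ≈ 0.345 with slerp weights a = sin((1−f)δ)/sin δ ≈ 0.930, b = sin(fδ)/sin δ ≈ 0.580.
p = a·p₁ + b·p₂ ≈ (-0.504, 0.037, 0.863); φ = arcsin(p_z) ≈ 59.67°, λ = atan2(p_y, p_x) ≈ 175.78°.

≈ lat 60°, lon 176°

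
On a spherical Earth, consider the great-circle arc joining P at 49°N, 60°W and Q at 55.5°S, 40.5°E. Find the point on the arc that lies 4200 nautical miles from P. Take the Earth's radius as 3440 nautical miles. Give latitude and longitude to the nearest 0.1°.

Convert each endpoint to a unit vector on the sphere (x = cos φ cos λ, y = cos φ sin λ, z = sin φ).
The central angle between the endpoints is δ = arccos(p₁·p₂) ≈ 2.332 rad (133.6°). The total great-circle distance is δ·R ≈ 2.332 × 3440 ≈ 8022 nmi, so the target fraction is f = 4200/8022 ≈ 0.524.
Interpolate at f ≈ 0.524 with slerp weights a = sin((1−f)δ)/sin δ ≈ 1.238, b = sin(fδ)/sin δ ≈ 1.297.
p = a·p₁ + b·p₂ ≈ (0.965, -0.226, -0.135); φ = arcsin(p_z) ≈ -7.77°, λ = atan2(p_y, p_x) ≈ -13.18°.

≈ 7.8°S, 13.2°W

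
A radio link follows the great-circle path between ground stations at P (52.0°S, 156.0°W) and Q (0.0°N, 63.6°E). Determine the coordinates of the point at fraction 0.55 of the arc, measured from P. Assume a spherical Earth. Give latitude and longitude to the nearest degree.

Convert each endpoint to a unit vector on the sphere (x = cos φ cos λ, y = cos φ sin λ, z = sin φ).
The central angle between the endpoints is δ = arccos(p₁·p₂) ≈ 2.065 rad (118.3°).
Interpolate at f = 0.55 with slerp weights a = sin((1−f)δ)/sin δ ≈ 0.910, b = sin(fδ)/sin δ ≈ 1.030.
p = a·p₁ + b·p₂ ≈ (-0.054, 0.695, -0.717); φ = arcsin(p_z) ≈ -45.82°, λ = atan2(p_y, p_x) ≈ 94.43°.

≈ (46°S, 94°E)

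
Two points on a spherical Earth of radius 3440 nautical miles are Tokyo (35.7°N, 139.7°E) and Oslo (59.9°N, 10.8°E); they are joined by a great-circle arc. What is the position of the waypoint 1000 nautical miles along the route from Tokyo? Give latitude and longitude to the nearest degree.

Convert each endpoint to a unit vector on the sphere (x = cos φ cos λ, y = cos φ sin λ, z = sin φ).
The central angle between the endpoints is δ = arccos(p₁·p₂) ≈ 1.319 rad (75.6°). The total great-circle distance is δ·R ≈ 1.319 × 3440 ≈ 4538 nmi, so the target fraction is f = 1000/4538 ≈ 0.220.
Interpolate at f ≈ 0.220 with slerp weights a = sin((1−f)δ)/sin δ ≈ 0.884, b = sin(fδ)/sin δ ≈ 0.296.
p = a·p₁ + b·p₂ ≈ (-0.402, 0.492, 0.772); φ = arcsin(p_z) ≈ 50.54°, λ = atan2(p_y, p_x) ≈ 129.23°.

≈ (51°N, 129°E)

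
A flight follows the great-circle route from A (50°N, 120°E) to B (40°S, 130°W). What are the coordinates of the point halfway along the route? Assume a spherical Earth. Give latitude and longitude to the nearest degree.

Convert each endpoint to a unit vector on the sphere (x = cos φ cos λ, y = cos φ sin λ, z = sin φ).
The central angle between the endpoints is δ = arccos(p₁·p₂) ≈ 2.293 rad (131.4°).
Interpolate at f = 1/2 with slerp weights a = sin((1−f)δ)/sin δ ≈ 1.214, b = sin(fδ)/sin δ ≈ 1.214.
p = a·p₁ + b·p₂ ≈ (-0.988, -0.037, 0.150); φ = arcsin(p_z) ≈ 8.61°, λ = atan2(p_y, p_x) ≈ -177.88°.

≈ (9°N, 178°W)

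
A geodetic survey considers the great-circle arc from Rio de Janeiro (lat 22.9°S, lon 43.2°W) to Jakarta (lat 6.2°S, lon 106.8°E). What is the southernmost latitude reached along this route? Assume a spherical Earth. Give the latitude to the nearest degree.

The great circle lies in the plane with unit normal n̂ = (p₁ × p₂)/|p₁ × p₂|.
Here n̂_z ≈ +0.694; the vertex latitude is φ_max = arccos|n̂_z| ≈ 46.1°.
Check via Clairaut: cos φ_max = |cos φ₁| · sin C = cos(22.9°)·sin(131.2°) ≈ 0.694, again giving ≈ 46.1°.

≈ 46°S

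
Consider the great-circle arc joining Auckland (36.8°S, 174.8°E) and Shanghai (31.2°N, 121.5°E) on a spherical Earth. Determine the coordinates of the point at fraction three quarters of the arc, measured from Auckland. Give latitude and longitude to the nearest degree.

Convert each endpoint to a unit vector on the sphere (x = cos φ cos λ, y = cos φ sin λ, z = sin φ).
The central angle between the endpoints is δ = arccos(p₁·p₂) ≈ 1.472 rad (84.3°).
Interpolate at f = 3/4 with slerp weights a = sin((1−f)δ)/sin δ ≈ 0.361, b = sin(fδ)/sin δ ≈ 0.897.
p = a·p₁ + b·p₂ ≈ (-0.689, 0.681, 0.248); φ = arcsin(p_z) ≈ 14.38°, λ = atan2(p_y, p_x) ≈ 135.36°.

≈ 14°N, 135°E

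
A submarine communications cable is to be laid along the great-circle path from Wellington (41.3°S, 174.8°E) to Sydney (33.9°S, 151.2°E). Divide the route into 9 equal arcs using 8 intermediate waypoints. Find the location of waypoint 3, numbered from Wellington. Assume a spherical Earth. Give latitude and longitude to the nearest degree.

≈ 39°S, 166°E

From cos δ = sin φ₁ sin φ₂ + cos φ₁ cos φ₂ cos Δλ, the central angle is δ ≈ 0.350 rad (20.0°).
Interpolate at f = 3/9 with slerp weights a = sin((1−f)δ)/sin δ ≈ 0.674, b = sin(fδ)/sin δ ≈ 0.339.
p = a·p₁ + b·p₂ ≈ (-0.751, 0.182, -0.634); φ = arcsin(p_z) ≈ -39.37°, λ = atan2(p_y, p_x) ≈ 166.41°.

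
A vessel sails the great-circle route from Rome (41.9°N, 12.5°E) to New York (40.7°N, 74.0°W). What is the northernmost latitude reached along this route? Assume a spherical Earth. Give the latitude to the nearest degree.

The great circle lies in the plane with unit normal n̂ = (p₁ × p₂)/|p₁ × p₂|.
Here n̂_z ≈ -0.638; the vertex latitude is φ_max = arccos|n̂_z| ≈ 50.4°.
Check via Clairaut: cos φ_max = |cos φ₁| · sin C = cos(41.9°)·sin(59.0°) ≈ 0.638, again giving ≈ 50.4°.

≈ 50°N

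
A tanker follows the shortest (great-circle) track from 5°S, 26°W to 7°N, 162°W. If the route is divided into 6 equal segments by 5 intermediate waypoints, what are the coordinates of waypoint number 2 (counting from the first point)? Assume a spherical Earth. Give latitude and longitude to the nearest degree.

From cos δ = sin φ₁ sin φ₂ + cos φ₁ cos φ₂ cos Δλ, the central angle is δ ≈ 2.377 rad (136.2°).
Interpolate at f = 2/6 with slerp weights a = sin((1−f)δ)/sin δ ≈ 1.445, b = sin(fδ)/sin δ ≈ 1.029.
p = a·p₁ + b·p₂ ≈ (0.322, -0.947, -0.001); φ = arcsin(p_z) ≈ -0.03°, λ = atan2(p_y, p_x) ≈ -71.19°.

≈ 0°N, 71°W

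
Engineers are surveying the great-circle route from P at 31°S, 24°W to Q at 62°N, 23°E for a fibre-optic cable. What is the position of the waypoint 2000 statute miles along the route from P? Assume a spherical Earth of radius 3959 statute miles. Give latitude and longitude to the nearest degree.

≈ 4°S, 14°W

The haversine formula gives a central angle δ ≈ 1.752 rad (100.4°) between the endpoints. The total great-circle distance is δ·R ≈ 1.752 × 3959 ≈ 6937 mi, so the target fraction is f = 2000/6937 ≈ 0.288.
Interpolate at f ≈ 0.288 with slerp weights a = sin((1−f)δ)/sin δ ≈ 0.964, b = sin(fδ)/sin δ ≈ 0.492.
p = a·p₁ + b·p₂ ≈ (0.967, -0.246, -0.062); φ = arcsin(p_z) ≈ -3.55°, λ = atan2(p_y, p_x) ≈ -14.26°.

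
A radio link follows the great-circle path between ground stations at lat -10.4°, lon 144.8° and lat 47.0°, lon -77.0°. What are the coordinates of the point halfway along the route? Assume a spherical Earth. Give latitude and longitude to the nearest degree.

Convert each endpoint to a unit vector on the sphere (x = cos φ cos λ, y = cos φ sin λ, z = sin φ).
The central angle between the endpoints is δ = arccos(p₁·p₂) ≈ 2.255 rad (129.2°).
Interpolate at f = 1/2 with slerp weights a = sin((1−f)δ)/sin δ ≈ 1.166, b = sin(fδ)/sin δ ≈ 1.166.
p = a·p₁ + b·p₂ ≈ (-0.758, -0.114, 0.642); φ = arcsin(p_z) ≈ 39.95°, λ = atan2(p_y, p_x) ≈ -171.47°.

≈ lat 40°, lon -171°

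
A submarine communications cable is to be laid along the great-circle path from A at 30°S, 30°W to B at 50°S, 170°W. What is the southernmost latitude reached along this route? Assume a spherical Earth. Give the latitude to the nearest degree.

The great circle lies in the plane with unit normal n̂ = (p₁ × p₂)/|p₁ × p₂|.
Here n̂_z ≈ -0.358; the vertex latitude is φ_max = arccos|n̂_z| ≈ 69.0°.
Check via Clairaut: cos φ_max = |cos φ₁| · sin C = cos(30.0°)·sin(155.6°) ≈ 0.358, again giving ≈ 69.0°.

≈ 69°S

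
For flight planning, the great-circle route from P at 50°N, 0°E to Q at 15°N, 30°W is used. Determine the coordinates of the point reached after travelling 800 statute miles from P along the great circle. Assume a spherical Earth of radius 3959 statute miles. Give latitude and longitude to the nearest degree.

≈ 41°N, 11°W

From cos δ = sin φ₁ sin φ₂ + cos φ₁ cos φ₂ cos Δλ, the central angle is δ ≈ 0.744 rad (42.6°). The total great-circle distance is δ·R ≈ 0.744 × 3959 ≈ 2944 mi, so the target fraction is f = 800/2944 ≈ 0.272.
Interpolate at f ≈ 0.272 with slerp weights a = sin((1−f)δ)/sin δ ≈ 0.761, b = sin(fδ)/sin δ ≈ 0.296.
p = a·p₁ + b·p₂ ≈ (0.737, -0.143, 0.660); φ = arcsin(p_z) ≈ 41.30°, λ = atan2(p_y, p_x) ≈ -10.99°.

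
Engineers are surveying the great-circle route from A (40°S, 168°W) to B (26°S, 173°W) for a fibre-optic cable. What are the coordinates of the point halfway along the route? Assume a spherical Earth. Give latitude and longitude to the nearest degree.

≈ (33°S, 171°W)

The haversine formula gives a central angle δ ≈ 0.255 rad (14.6°) between the endpoints.
Interpolate at f = 1/2 with slerp weights a = sin((1−f)δ)/sin δ ≈ 0.504, b = sin(fδ)/sin δ ≈ 0.504.
p = a·p₁ + b·p₂ ≈ (-0.827, -0.136, -0.545); φ = arcsin(p_z) ≈ -33.02°, λ = atan2(p_y, p_x) ≈ -170.70°.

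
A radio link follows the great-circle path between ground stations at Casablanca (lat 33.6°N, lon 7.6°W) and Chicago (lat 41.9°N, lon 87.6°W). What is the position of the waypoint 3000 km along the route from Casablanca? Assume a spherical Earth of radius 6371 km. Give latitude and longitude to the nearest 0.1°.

≈ lat 44.6°N, lon 39.7°W

The haversine formula gives a central angle δ ≈ 1.073 rad (61.5°) between the endpoints. The total great-circle distance is δ·R ≈ 1.073 × 6371 ≈ 6838 km, so the target fraction is f = 3000/6838 ≈ 0.439.
Interpolate at f ≈ 0.439 with slerp weights a = sin((1−f)δ)/sin δ ≈ 0.645, b = sin(fδ)/sin δ ≈ 0.516.
p = a·p₁ + b·p₂ ≈ (0.548, -0.455, 0.702); φ = arcsin(p_z) ≈ 44.56°, λ = atan2(p_y, p_x) ≈ -39.68°.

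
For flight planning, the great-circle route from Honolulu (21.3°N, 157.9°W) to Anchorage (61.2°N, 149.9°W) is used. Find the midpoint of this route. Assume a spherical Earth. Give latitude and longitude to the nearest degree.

From cos δ = sin φ₁ sin φ₂ + cos φ₁ cos φ₂ cos Δλ, the central angle is δ ≈ 0.703 rad (40.3°).
Interpolate at f = 1/2 with slerp weights a = sin((1−f)δ)/sin δ ≈ 0.533, b = sin(fδ)/sin δ ≈ 0.533.
p = a·p₁ + b·p₂ ≈ (-0.682, -0.315, 0.660); φ = arcsin(p_z) ≈ 41.31°, λ = atan2(p_y, p_x) ≈ -155.18°.

≈ (41°N, 155°W)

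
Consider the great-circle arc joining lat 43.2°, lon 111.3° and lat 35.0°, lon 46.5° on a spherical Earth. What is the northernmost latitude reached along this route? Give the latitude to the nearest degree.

≈ 45°

The great circle lies in the plane with unit normal n̂ = (p₁ × p₂)/|p₁ × p₂|.
Here n̂_z ≈ -0.709; the vertex latitude is φ_max = arccos|n̂_z| ≈ 44.9°.
Check via Clairaut: cos φ_max = |cos φ₁| · sin C = cos(43.2°)·sin(76.4°) ≈ 0.709, again giving ≈ 44.9°.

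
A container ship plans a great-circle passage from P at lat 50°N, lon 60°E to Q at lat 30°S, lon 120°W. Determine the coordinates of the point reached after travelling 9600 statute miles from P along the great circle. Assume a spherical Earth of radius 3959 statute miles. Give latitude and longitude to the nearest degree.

≈ lat 9°S, lon 120°W

Write both endpoints as unit vectors p₁, p₂ with components (cos φ cos λ, cos φ sin λ, sin φ).
The central angle between the endpoints is δ = arccos(p₁·p₂) ≈ 2.793 rad (160.0°). The total great-circle distance is δ·R ≈ 2.793 × 3959 ≈ 11056 mi, so the target fraction is f = 9600/11056 ≈ 0.868.
Interpolate at f ≈ 0.868 with slerp weights a = sin((1−f)δ)/sin δ ≈ 1.051, b = sin(fδ)/sin δ ≈ 1.921.
p = a·p₁ + b·p₂ ≈ (-0.494, -0.856, -0.155); φ = arcsin(p_z) ≈ -8.93°, λ = atan2(p_y, p_x) ≈ -120.00°.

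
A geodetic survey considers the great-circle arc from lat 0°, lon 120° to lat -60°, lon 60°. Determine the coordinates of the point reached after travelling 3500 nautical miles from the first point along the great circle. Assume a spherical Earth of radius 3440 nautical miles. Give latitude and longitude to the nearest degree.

≈ lat -50°, lon 84°

From cos δ = sin φ₁ sin φ₂ + cos φ₁ cos φ₂ cos Δλ, the central angle is δ ≈ 1.318 rad (75.5°). The total great-circle distance is δ·R ≈ 1.318 × 3440 ≈ 4534 nmi, so the target fraction is f = 3500/4534 ≈ 0.772.
Interpolate at f ≈ 0.772 with slerp weights a = sin((1−f)δ)/sin δ ≈ 0.306, b = sin(fδ)/sin δ ≈ 0.879.
p = a·p₁ + b·p₂ ≈ (0.067, 0.645, -0.761); φ = arcsin(p_z) ≈ -49.55°, λ = atan2(p_y, p_x) ≈ 84.10°.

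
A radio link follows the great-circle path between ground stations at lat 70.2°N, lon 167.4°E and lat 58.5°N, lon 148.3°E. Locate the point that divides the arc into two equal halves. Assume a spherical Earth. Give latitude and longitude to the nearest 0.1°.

≈ lat 64.6°N, lon 155.8°E

Write both endpoints as unit vectors p₁, p₂ with components (cos φ cos λ, cos φ sin λ, sin φ).
The central angle between the endpoints is δ = arccos(p₁·p₂) ≈ 0.248 rad (14.2°).
Interpolate at f = 1/2 with slerp weights a = sin((1−f)δ)/sin δ ≈ 0.504, b = sin(fδ)/sin δ ≈ 0.504.
p = a·p₁ + b·p₂ ≈ (-0.391, 0.176, 0.904); φ = arcsin(p_z) ≈ 64.65°, λ = atan2(p_y, p_x) ≈ 155.79°.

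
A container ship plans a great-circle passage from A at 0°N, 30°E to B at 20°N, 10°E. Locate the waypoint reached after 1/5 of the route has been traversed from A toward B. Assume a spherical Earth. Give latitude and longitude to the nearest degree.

≈ 4°N, 26°E

Convert each endpoint to a unit vector on the sphere (x = cos φ cos λ, y = cos φ sin λ, z = sin φ).
The central angle between the endpoints is δ = arccos(p₁·p₂) ≈ 0.489 rad (28.0°).
Interpolate at f = 1/5 with slerp weights a = sin((1−f)δ)/sin δ ≈ 0.812, b = sin(fδ)/sin δ ≈ 0.208.
p = a·p₁ + b·p₂ ≈ (0.895, 0.440, 0.071); φ = arcsin(p_z) ≈ 4.08°, λ = atan2(p_y, p_x) ≈ 26.16°.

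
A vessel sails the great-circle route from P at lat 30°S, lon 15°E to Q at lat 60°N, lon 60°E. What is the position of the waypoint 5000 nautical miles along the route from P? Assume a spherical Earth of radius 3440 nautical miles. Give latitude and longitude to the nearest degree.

≈ lat 48°N, lon 47°E

The haversine formula gives a central angle δ ≈ 1.698 rad (97.3°) between the endpoints. The total great-circle distance is δ·R ≈ 1.698 × 3440 ≈ 5841 nmi, so the target fraction is f = 5000/5841 ≈ 0.856.
Interpolate at f ≈ 0.856 with slerp weights a = sin((1−f)δ)/sin δ ≈ 0.244, b = sin(fδ)/sin δ ≈ 1.001.
p = a·p₁ + b·p₂ ≈ (0.454, 0.488, 0.745); φ = arcsin(p_z) ≈ 48.16°, λ = atan2(p_y, p_x) ≈ 47.05°.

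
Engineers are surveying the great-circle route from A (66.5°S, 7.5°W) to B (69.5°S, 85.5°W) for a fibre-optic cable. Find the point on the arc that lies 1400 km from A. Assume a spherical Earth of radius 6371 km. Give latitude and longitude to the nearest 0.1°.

Convert each endpoint to a unit vector on the sphere (x = cos φ cos λ, y = cos φ sin λ, z = sin φ).
The central angle between the endpoints is δ = arccos(p₁·p₂) ≈ 0.478 rad (27.4°). The total great-circle distance is δ·R ≈ 0.478 × 6371 ≈ 3044 km, so the target fraction is f = 1400/3044 ≈ 0.460.
Interpolate at f ≈ 0.460 with slerp weights a = sin((1−f)δ)/sin δ ≈ 0.555, b = sin(fδ)/sin δ ≈ 0.474.
p = a·p₁ + b·p₂ ≈ (0.232, -0.194, -0.953); φ = arcsin(p_z) ≈ -72.36°, λ = atan2(p_y, p_x) ≈ -39.91°.

≈ (72.4°S, 39.9°W)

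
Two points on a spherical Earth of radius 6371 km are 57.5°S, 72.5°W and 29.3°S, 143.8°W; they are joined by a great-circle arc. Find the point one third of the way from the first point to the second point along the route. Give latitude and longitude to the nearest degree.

Convert each endpoint to a unit vector on the sphere (x = cos φ cos λ, y = cos φ sin λ, z = sin φ).
The central angle between the endpoints is δ = arccos(p₁·p₂) ≈ 0.973 rad (55.7°).
Interpolate at f = 1/3 with slerp weights a = sin((1−f)δ)/sin δ ≈ 0.731, b = sin(fδ)/sin δ ≈ 0.386.
p = a·p₁ + b·p₂ ≈ (-0.153, -0.573, -0.805); φ = arcsin(p_z) ≈ -53.62°, λ = atan2(p_y, p_x) ≈ -104.97°.

≈ 54°S, 105°W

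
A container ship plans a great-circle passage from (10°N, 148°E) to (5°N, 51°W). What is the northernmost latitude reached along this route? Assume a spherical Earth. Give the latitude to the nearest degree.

≈ 39°N

The great circle lies in the plane with unit normal n̂ = (p₁ × p₂)/|p₁ × p₂|.
Here n̂_z ≈ +0.781; the vertex latitude is φ_max = arccos|n̂_z| ≈ 38.7°.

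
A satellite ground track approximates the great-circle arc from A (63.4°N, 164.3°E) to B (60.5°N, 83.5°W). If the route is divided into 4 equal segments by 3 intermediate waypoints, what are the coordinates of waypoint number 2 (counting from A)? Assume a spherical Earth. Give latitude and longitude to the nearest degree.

≈ (73°N, 136°W)

Convert each endpoint to a unit vector on the sphere (x = cos φ cos λ, y = cos φ sin λ, z = sin φ).
The central angle between the endpoints is δ = arccos(p₁·p₂) ≈ 0.802 rad (46.0°).
Interpolate at f = 2/4 with slerp weights a = sin((1−f)δ)/sin δ ≈ 0.543, b = sin(fδ)/sin δ ≈ 0.543.
p = a·p₁ + b·p₂ ≈ (-0.204, -0.200, 0.958); φ = arcsin(p_z) ≈ 73.41°, λ = atan2(p_y, p_x) ≈ -135.56°.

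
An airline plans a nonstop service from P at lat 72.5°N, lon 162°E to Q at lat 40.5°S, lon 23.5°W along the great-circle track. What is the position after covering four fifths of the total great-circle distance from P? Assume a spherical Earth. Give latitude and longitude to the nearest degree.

≈ lat 11°S, lon 25°W

The haversine formula gives a central angle δ ≈ 2.581 rad (147.9°) between the endpoints.
Interpolate at f = 4/5 with slerp weights a = sin((1−f)δ)/sin δ ≈ 0.929, b = sin(fδ)/sin δ ≈ 1.656.
p = a·p₁ + b·p₂ ≈ (0.889, -0.416, -0.190); φ = arcsin(p_z) ≈ -10.95°, λ = atan2(p_y, p_x) ≈ -25.06°.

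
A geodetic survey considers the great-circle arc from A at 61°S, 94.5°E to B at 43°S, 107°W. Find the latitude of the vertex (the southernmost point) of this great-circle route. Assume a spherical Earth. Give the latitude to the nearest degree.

≈ 82°S

The great circle lies in the plane with unit normal n̂ = (p₁ × p₂)/|p₁ × p₂|.
Here n̂_z ≈ +0.135; the vertex latitude is φ_max = arccos|n̂_z| ≈ 82.3°.
Check via Clairaut: cos φ_max = |cos φ₁| · sin C = cos(61.0°)·sin(163.9°) ≈ 0.135, again giving ≈ 82.3°.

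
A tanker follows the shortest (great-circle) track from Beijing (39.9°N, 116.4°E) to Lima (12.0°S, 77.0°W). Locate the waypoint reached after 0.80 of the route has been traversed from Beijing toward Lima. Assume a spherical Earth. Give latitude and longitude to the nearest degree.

From cos δ = sin φ₁ sin φ₂ + cos φ₁ cos φ₂ cos Δλ, the central angle is δ ≈ 2.613 rad (149.7°).
Interpolate at f = 0.80 with slerp weights a = sin((1−f)δ)/sin δ ≈ 0.989, b = sin(fδ)/sin δ ≈ 1.720.
p = a·p₁ + b·p₂ ≈ (0.041, -0.960, 0.277); φ = arcsin(p_z) ≈ 16.06°, λ = atan2(p_y, p_x) ≈ -87.54°.

≈ (16°N, 88°W)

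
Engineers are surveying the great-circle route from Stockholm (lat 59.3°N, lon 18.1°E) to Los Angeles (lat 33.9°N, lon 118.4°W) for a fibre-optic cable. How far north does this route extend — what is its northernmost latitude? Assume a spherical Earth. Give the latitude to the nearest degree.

≈ 73°N

The great circle lies in the plane with unit normal n̂ = (p₁ × p₂)/|p₁ × p₂|.
Here n̂_z ≈ -0.296; the vertex latitude is φ_max = arccos|n̂_z| ≈ 72.8°.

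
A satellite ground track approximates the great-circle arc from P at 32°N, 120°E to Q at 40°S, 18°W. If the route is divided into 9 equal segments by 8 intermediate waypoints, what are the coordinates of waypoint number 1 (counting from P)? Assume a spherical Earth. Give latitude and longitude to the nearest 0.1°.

≈ 24.1°N, 104.0°E

The haversine formula gives a central angle δ ≈ 2.538 rad (145.4°) between the endpoints.
Interpolate at f = 1/9 with slerp weights a = sin((1−f)δ)/sin δ ≈ 1.364, b = sin(fδ)/sin δ ≈ 0.490.
p = a·p₁ + b·p₂ ≈ (-0.221, 0.886, 0.408); φ = arcsin(p_z) ≈ 24.06°, λ = atan2(p_y, p_x) ≈ 104.02°.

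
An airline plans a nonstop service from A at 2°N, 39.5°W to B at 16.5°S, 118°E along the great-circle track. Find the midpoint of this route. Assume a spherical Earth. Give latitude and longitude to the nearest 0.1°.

≈ 33.0°S, 33.3°E

Write both endpoints as unit vectors p₁, p₂ with components (cos φ cos λ, cos φ sin λ, sin φ).
The central angle between the endpoints is δ = arccos(p₁·p₂) ≈ 2.680 rad (153.5°).
Interpolate at f = 1/2 with slerp weights a = sin((1−f)δ)/sin δ ≈ 2.184, b = sin(fδ)/sin δ ≈ 2.184.
p = a·p₁ + b·p₂ ≈ (0.701, 0.461, -0.544); φ = arcsin(p_z) ≈ -32.97°, λ = atan2(p_y, p_x) ≈ 33.30°.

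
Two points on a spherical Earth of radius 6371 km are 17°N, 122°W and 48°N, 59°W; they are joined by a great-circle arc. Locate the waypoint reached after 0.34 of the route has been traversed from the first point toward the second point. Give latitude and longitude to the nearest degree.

Write both endpoints as unit vectors p₁, p₂ with components (cos φ cos λ, cos φ sin λ, sin φ).
The central angle between the endpoints is δ = arccos(p₁·p₂) ≈ 1.038 rad (59.5°).
Interpolate at f = 0.34 with slerp weights a = sin((1−f)δ)/sin δ ≈ 0.735, b = sin(fδ)/sin δ ≈ 0.401.
p = a·p₁ + b·p₂ ≈ (-0.234, -0.826, 0.513); φ = arcsin(p_z) ≈ 30.86°, λ = atan2(p_y, p_x) ≈ -105.82°.

≈ 31°N, 106°W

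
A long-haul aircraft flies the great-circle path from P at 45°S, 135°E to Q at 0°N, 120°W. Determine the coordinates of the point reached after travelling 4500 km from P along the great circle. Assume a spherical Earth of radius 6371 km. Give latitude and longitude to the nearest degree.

Write both endpoints as unit vectors p₁, p₂ with components (cos φ cos λ, cos φ sin λ, sin φ).
The central angle between the endpoints is δ = arccos(p₁·p₂) ≈ 1.755 rad (100.5°). The total great-circle distance is δ·R ≈ 1.755 × 6371 ≈ 11180 km, so the target fraction is f = 4500/11180 ≈ 0.402.
Interpolate at f ≈ 0.402 with slerp weights a = sin((1−f)δ)/sin δ ≈ 0.882, b = sin(fδ)/sin δ ≈ 0.660.
p = a·p₁ + b·p₂ ≈ (-0.771, -0.131, -0.623); φ = arcsin(p_z) ≈ -38.56°, λ = atan2(p_y, p_x) ≈ -170.36°.

≈ 39°S, 170°W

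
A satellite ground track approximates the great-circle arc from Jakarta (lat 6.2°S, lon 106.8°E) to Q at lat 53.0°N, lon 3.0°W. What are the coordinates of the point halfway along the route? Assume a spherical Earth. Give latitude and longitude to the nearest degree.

≈ lat 35°N, lon 71°E

From cos δ = sin φ₁ sin φ₂ + cos φ₁ cos φ₂ cos Δλ, the central angle is δ ≈ 1.864 rad (106.8°).
Interpolate at f = 1/2 with slerp weights a = sin((1−f)δ)/sin δ ≈ 0.839, b = sin(fδ)/sin δ ≈ 0.839.
p = a·p₁ + b·p₂ ≈ (0.263, 0.772, 0.579); φ = arcsin(p_z) ≈ 35.39°, λ = atan2(p_y, p_x) ≈ 71.18°.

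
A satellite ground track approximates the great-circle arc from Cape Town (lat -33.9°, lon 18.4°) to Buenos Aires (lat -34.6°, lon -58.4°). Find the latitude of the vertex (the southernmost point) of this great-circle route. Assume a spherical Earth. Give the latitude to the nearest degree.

The great circle lies in the plane with unit normal n̂ = (p₁ × p₂)/|p₁ × p₂|.
Here n̂_z ≈ -0.755; the vertex latitude is φ_max = arccos|n̂_z| ≈ 41.0°.
Check via Clairaut: cos φ_max = |cos φ₁| · sin C = cos(33.9°)·sin(114.6°) ≈ 0.755, again giving ≈ 41.0°.

≈ -41°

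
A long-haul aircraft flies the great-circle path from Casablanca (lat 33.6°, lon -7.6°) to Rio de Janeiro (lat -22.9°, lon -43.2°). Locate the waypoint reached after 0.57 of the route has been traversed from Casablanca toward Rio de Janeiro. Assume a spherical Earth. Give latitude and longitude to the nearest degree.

≈ lat 2°, lon -29°

Convert each endpoint to a unit vector on the sphere (x = cos φ cos λ, y = cos φ sin λ, z = sin φ).
The central angle between the endpoints is δ = arccos(p₁·p₂) ≈ 1.150 rad (65.9°).
Interpolate at f = 0.57 with slerp weights a = sin((1−f)δ)/sin δ ≈ 0.520, b = sin(fδ)/sin δ ≈ 0.668.
p = a·p₁ + b·p₂ ≈ (0.878, -0.478, 0.028); φ = arcsin(p_z) ≈ 1.60°, λ = atan2(p_y, p_x) ≈ -28.59°.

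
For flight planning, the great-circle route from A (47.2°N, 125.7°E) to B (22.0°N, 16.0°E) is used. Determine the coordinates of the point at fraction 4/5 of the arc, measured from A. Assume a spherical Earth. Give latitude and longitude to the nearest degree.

Convert each endpoint to a unit vector on the sphere (x = cos φ cos λ, y = cos φ sin λ, z = sin φ).
The central angle between the endpoints is δ = arccos(p₁·p₂) ≈ 1.508 rad (86.4°).
Interpolate at f = 4/5 with slerp weights a = sin((1−f)δ)/sin δ ≈ 0.298, b = sin(fδ)/sin δ ≈ 0.936.
p = a·p₁ + b·p₂ ≈ (0.716, 0.404, 0.569); φ = arcsin(p_z) ≈ 34.69°, λ = atan2(p_y, p_x) ≈ 29.39°.

≈ (35°N, 29°E)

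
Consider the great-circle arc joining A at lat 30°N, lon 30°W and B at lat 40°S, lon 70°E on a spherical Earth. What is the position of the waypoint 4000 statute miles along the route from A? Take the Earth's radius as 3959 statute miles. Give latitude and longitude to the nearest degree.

Write both endpoints as unit vectors p₁, p₂ with components (cos φ cos λ, cos φ sin λ, sin φ).
The central angle between the endpoints is δ = arccos(p₁·p₂) ≈ 2.023 rad (115.9°). The total great-circle distance is δ·R ≈ 2.023 × 3959 ≈ 8007 mi, so the target fraction is f = 4000/8007 ≈ 0.500.
Interpolate at f ≈ 0.500 with slerp weights a = sin((1−f)δ)/sin δ ≈ 0.943, b = sin(fδ)/sin δ ≈ 0.941.
p = a·p₁ + b·p₂ ≈ (0.954, 0.270, -0.134); φ = arcsin(p_z) ≈ -7.69°, λ = atan2(p_y, p_x) ≈ 15.78°.

≈ lat 8°S, lon 16°E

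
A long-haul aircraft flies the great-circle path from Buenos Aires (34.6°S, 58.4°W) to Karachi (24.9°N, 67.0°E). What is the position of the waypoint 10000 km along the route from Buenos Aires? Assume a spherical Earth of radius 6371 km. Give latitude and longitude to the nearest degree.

≈ 3°N, 29°E

From cos δ = sin φ₁ sin φ₂ + cos φ₁ cos φ₂ cos Δλ, the central angle is δ ≈ 2.307 rad (132.2°). The total great-circle distance is δ·R ≈ 2.307 × 6371 ≈ 14699 km, so the target fraction is f = 10000/14699 ≈ 0.680.
Interpolate at f ≈ 0.680 with slerp weights a = sin((1−f)δ)/sin δ ≈ 0.908, b = sin(fδ)/sin δ ≈ 1.350.
p = a·p₁ + b·p₂ ≈ (0.870, 0.491, 0.053); φ = arcsin(p_z) ≈ 3.03°, λ = atan2(p_y, p_x) ≈ 29.42°.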